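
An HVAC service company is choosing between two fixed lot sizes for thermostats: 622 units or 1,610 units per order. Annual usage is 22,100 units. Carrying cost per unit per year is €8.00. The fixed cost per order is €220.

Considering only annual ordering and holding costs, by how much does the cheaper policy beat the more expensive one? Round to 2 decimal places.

€844.84

Annual cost at Q: ordering D·S/Q plus holding Q·H/2.
TC(622) = (22,100/622)×220 + (622/2)×8 = €10,304.72
TC(1,610) = (22,100/1,610)×220 + (1,610/2)×8 = €9,459.88
|ΔTC| = |€10,304.72 − €9,459.88| = €844.84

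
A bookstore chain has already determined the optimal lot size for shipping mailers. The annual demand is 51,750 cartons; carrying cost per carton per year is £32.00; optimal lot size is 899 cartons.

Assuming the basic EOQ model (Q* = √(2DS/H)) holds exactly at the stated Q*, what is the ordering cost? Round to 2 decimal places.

£249.88

EOQ relation: Q² = 2DS/H, so rearrange for the unknown.
S = Q²H / (2D) = 899² × 32 / (2 × 51,750) = 249.8786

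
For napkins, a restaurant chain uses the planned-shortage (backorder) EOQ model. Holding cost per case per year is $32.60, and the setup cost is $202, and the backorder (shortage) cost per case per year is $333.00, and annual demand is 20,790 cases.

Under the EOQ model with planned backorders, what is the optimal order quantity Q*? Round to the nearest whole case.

532 cases

Q* = √(2DS/H) · √((H + b)/b)
   = √(2 × 20,790 × 202 / 32.6) · √((32.6 + 333) / 333)
   = 507.585 × 1.0478 ≈ 531.85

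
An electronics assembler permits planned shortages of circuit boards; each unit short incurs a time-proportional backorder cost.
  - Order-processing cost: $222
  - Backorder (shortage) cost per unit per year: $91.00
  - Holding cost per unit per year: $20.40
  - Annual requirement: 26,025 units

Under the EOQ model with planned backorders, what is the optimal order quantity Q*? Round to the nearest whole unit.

Basic EOQ = √(2·26,025·222/20.4) = 752.613
Backorder adjustment √((H+b)/b) = √((20.4+91)/91) = 1.1064
Q* = 752.613 × 1.1064 ≈ 832.71

833 units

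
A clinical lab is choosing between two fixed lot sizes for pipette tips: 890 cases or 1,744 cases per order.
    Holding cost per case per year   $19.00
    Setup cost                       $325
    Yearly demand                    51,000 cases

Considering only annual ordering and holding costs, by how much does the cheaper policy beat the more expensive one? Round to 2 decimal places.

$1,006.58

TC(Q) = (D/Q)S + (Q/2)H
TC(890) = (51,000/890)×325 + (890/2)×19 = $27,078.60
TC(1,744) = (51,000/1,744)×325 + (1,744/2)×19 = $26,072.01
|ΔTC| = |$27,078.60 − $26,072.01| = $1,006.58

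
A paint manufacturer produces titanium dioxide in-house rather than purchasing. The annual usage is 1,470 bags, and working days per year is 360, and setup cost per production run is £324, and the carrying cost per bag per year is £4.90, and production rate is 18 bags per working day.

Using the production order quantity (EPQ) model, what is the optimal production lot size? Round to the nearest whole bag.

501 bags

Daily demand d = 1,470/360 = 4.083; p = 18; 1 − d/p = 0.77315
EPQ = √(2DS / (H(1 − d/p)))
    = √(2 × 1,470 × 324 / (4.9 × 0.77315)) ≈ 501.44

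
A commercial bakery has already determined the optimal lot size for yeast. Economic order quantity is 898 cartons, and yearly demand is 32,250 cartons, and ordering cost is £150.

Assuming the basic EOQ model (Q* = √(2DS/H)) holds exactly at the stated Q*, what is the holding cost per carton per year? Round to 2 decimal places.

£12.00

From Q* = √(2DS/H) ⇒ Q*² = 2DS/H.
H = 2DS / Q² = 2 × 32,250 × 150 / 898² = 11.9977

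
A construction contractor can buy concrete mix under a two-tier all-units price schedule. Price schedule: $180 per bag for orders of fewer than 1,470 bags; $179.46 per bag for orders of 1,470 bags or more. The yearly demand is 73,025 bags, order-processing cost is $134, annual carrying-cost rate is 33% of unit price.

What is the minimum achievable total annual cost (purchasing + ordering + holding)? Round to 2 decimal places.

H₁ = 33%×$180 = $59.4000;  H₂ = 33%×$179.46 = $59.2218
EOQ₁ = √(2×73,025×134/59.4000) = 574.00  (< 1,470, feasible at tier 1)
EOQ₂ = √(2×73,025×134/59.2218) = 574.86  (< 1,470 → use Q = 1,470 at tier-2 price)
TC(tier 1 (EOQ₁), Q≈574.0) = $13,178,595.45
TC(tier 2, Q≈1,470.0) = $13,155,251.22
Minimum at tier 2: $13,155,251.22

$13,155,251.22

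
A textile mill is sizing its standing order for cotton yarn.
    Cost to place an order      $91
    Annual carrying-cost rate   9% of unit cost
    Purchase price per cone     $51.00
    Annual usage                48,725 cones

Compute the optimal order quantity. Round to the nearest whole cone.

1,390 cones

Holding cost per cone per year: H = 9% × $51 = $4.5900
Optimal lot size Q* = (2 × 48,725 × $91 / $4.59)^½ ≈ 1,389.97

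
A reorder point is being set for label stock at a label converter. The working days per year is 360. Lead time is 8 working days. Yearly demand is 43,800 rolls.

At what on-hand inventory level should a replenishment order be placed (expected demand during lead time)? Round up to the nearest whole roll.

974 rolls

Daily demand d = 43,800 / 360 = 121.667 rolls/day
Demand during lead time = 121.667 × 8 = 973.33
Reorder point = 973.33 → round up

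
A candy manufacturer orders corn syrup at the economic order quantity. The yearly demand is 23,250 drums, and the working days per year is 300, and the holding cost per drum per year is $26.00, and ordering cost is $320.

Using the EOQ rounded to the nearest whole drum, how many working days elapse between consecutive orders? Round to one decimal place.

Optimal lot size Q* = (2 × 23,250 × $320 / $26)^½ ≈ 756.51 → Q = 757 drums
T = Q/D × 300 days = 757/23,250 × 300 = 9.768 days

9.8 days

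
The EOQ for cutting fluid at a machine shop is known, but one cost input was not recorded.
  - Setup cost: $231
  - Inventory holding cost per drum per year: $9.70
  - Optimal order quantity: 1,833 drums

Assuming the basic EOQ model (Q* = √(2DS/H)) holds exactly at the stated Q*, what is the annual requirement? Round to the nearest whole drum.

EOQ relation: Q² = 2DS/H, so rearrange for the unknown.
D = Q²H / (2S) = 1,833² × 9.7 / (2 × 231) = 70,543.12

70,543 drums per year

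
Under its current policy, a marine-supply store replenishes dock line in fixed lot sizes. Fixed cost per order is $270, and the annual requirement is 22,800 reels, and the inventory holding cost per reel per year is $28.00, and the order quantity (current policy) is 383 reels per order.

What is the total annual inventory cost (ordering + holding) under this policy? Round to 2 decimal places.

Orders/yr = 22,800/383 = 59.530; ordering cost = 59.530 × $270 = $16,073.11
Average inventory = 383/2 = 191.5; holding cost = 191.5 × $28 = $5,362.00
Total = $16,073.11 + $5,362.00 = $21,435.11

$21,435.11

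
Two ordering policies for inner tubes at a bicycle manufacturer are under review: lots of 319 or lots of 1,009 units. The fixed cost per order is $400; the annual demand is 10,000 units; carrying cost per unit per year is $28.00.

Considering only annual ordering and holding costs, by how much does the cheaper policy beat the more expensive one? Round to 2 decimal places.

Annual cost at Q: ordering D·S/Q plus holding Q·H/2.
TC(319) = (10,000/319)×400 + (319/2)×28 = $17,005.18
TC(1,009) = (10,000/1,009)×400 + (1,009/2)×28 = $18,090.32
Cheaper: Q = 319.  Difference = $1,085.14

$1,085.14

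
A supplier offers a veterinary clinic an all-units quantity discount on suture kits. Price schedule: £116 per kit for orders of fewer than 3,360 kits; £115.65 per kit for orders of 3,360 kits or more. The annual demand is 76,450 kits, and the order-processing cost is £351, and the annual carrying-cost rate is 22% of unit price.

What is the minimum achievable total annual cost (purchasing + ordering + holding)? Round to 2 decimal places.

H₁ = 22%×£116 = £25.5200;  H₂ = 22%×£115.65 = £25.4430
EOQ₁ = √(2×76,450×351/25.5200) = 1,450.16  (< 3,360, feasible at tier 1)
EOQ₂ = √(2×76,450×351/25.4430) = 1,452.36  (< 3,360 → use Q = 3,360 at tier-2 price)
TC(tier 1 (EOQ₁), Q≈1,450.2) = £8,905,208.17
TC(tier 2, Q≈3,360.0) = £8,892,173.03
Minimum at tier 2: £8,892,173.03

£8,892,173.03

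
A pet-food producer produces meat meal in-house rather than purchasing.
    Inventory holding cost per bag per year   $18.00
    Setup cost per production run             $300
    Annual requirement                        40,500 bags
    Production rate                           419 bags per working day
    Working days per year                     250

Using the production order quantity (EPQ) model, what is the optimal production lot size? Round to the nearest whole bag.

1,484 bags

d = 40,500/250 = 162.0000 bags/day;  effective holding cost H(1 − d/p) = 18·(1 − 162.0000/419) = 11.04057
Q* = √(2DS / H_eff) = √(2·40,500·300 / 11.04057) ≈ 1,483.57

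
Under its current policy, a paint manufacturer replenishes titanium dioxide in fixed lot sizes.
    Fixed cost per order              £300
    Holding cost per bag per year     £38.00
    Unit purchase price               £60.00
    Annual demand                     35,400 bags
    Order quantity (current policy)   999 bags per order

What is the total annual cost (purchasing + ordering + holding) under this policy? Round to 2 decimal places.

£2,153,611.63

Orders/yr = 35,400/999 = 35.435; ordering cost = 35.435 × £300 = £10,630.63
Average inventory = 999/2 = 499.5; holding cost = 499.5 × £38 = £18,981.00
Purchase cost = D·C = 35,400 × 60 = £2,124,000.00
Total = £10,630.63 + £18,981.00 + £2,124,000.00 = £2,153,611.63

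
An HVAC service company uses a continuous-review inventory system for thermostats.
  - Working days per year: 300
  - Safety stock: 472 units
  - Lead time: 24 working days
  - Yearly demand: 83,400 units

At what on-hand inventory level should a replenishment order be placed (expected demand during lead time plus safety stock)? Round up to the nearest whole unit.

Daily demand d = 83,400 / 300 = 278.000 units/day
Demand during lead time = 278.000 × 24 = 6,672.00
Reorder point = 6,672.00 + 472 = 7,144.00 → round up

7,144 units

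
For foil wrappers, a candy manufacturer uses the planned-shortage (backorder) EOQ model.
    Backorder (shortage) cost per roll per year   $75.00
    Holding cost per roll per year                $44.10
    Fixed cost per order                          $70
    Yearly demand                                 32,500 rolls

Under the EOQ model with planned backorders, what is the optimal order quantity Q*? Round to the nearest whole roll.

405 rolls

Basic EOQ = √(2·32,500·70/44.1) = 321.208
Backorder adjustment √((H+b)/b) = √((44.1+75)/75) = 1.2602
Q* = 321.208 × 1.2602 ≈ 404.77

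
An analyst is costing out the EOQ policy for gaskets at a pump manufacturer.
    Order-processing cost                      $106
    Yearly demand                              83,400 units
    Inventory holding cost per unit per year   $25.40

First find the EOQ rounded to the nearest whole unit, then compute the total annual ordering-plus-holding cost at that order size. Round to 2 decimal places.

$21,191.80

Optimal lot size Q* = (2 × 83,400 × $106 / $25.4)^½ ≈ 834.32 → Q = 834 units
Annual ordering cost = (D/Q)·S = (83,400/834) × 106 = $10,600.00
Annual holding cost  = (Q/2)·H = (834/2) × 25.4 = $10,591.80
Total = $10,600.00 + $10,591.80 = $21,191.80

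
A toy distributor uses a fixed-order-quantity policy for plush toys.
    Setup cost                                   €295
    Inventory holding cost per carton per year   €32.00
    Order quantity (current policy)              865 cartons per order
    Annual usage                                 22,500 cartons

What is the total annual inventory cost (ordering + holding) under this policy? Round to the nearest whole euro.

€21,513

Annual ordering cost = (D/Q)·S = (22,500/865) × 295 = €7,673.41
Annual holding cost  = (Q/2)·H = (865/2) × 32 = €13,840.00
Total = €7,673.41 + €13,840.00 = €21,513.41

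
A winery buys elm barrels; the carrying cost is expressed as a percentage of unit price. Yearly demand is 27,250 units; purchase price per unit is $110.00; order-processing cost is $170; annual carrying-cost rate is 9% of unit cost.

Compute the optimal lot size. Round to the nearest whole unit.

Carrying cost H = $110 × 9% = $9.9000/unit/yr
EOQ = √(2DS/H) = √(2 × 27,250 × 170 / 9.9)
    = √(935,858.59) ≈ 967.40

967 units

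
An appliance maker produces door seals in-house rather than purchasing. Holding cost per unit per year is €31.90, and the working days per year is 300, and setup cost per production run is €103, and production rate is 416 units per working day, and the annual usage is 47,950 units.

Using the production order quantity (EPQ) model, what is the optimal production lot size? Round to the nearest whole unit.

709 units

d = 47,950/300 = 159.8333 units/day;  effective holding cost H(1 − d/p) = 31.9·(1 − 159.8333/416) = 19.64355
Q* = √(2DS / H_eff) = √(2·47,950·103 / 19.64355) ≈ 709.12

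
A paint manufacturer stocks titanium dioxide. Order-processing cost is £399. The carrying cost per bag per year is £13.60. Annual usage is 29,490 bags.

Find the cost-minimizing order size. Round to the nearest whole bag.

Optimal lot size Q* = (2 × 29,490 × £399 / £13.6)^½ ≈ 1,315.43

1,315 bags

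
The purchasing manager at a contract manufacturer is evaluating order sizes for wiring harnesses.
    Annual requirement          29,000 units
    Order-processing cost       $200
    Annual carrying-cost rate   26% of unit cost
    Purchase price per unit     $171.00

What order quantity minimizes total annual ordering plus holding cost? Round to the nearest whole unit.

Carrying cost H = $171 × 26% = $44.4600/unit/yr
Optimal lot size Q* = (2 × 29,000 × $200 / $44.46)^½ ≈ 510.79

511 units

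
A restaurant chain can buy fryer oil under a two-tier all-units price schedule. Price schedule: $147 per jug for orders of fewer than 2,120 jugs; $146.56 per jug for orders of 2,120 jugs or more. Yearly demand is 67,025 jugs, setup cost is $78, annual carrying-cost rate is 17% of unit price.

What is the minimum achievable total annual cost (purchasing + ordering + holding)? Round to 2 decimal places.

$9,852,060.13

H₁ = 17%×$147 = $24.9900;  H₂ = 17%×$146.56 = $24.9152
EOQ₁ = √(2×67,025×78/24.9900) = 646.84  (< 2,120, feasible at tier 1)
EOQ₂ = √(2×67,025×78/24.9152) = 647.81  (< 2,120 → use Q = 2,120 at tier-2 price)
TC(tier 1 (EOQ₁), Q≈646.8) = $9,868,839.56
TC(tier 2, Q≈2,120.0) = $9,852,060.13
Minimum at tier 2: $9,852,060.13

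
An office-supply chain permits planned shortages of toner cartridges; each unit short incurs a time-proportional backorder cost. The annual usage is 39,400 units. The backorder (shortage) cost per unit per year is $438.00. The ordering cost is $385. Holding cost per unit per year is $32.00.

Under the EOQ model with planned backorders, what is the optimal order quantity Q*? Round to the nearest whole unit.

Basic EOQ = √(2·39,400·385/32) = 973.685
Backorder adjustment √((H+b)/b) = √((32+438)/438) = 1.0359
Q* = 973.685 × 1.0359 ≈ 1,008.63

1,009 units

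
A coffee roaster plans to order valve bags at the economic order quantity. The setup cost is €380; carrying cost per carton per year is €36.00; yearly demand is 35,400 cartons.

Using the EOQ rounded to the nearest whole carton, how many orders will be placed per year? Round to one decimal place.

41.0 orders per year

Q* = √(2·D·S / H) = √(2·35,400·380 / 36) = √747,333.3 ≈ 864.48 → Q = 864
Orders per year = D/Q = 35,400 / 864 = 40.972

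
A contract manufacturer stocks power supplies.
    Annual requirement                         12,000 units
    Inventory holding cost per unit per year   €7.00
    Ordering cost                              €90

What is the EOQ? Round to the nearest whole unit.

555 units

Q* = √(2·D·S / H) = √(2·12,000·90 / 7) = √308,571.4 ≈ 555.49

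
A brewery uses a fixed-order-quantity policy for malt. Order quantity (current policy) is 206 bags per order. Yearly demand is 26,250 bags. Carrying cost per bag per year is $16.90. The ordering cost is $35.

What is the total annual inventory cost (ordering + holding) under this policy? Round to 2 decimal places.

Orders/yr = 26,250/206 = 127.427; ordering cost = 127.427 × $35 = $4,459.95
Average inventory = 206/2 = 103; holding cost = 103 × $16.9 = $1,740.70
Total = $4,459.95 + $1,740.70 = $6,200.65

$6,200.65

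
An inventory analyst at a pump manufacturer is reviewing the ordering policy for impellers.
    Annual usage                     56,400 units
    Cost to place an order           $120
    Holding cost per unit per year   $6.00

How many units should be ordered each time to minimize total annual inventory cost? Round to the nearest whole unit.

1,502 units

Q* = √(2·D·S / H) = √(2·56,400·120 / 6) = √2,256,000.0 ≈ 1,502.00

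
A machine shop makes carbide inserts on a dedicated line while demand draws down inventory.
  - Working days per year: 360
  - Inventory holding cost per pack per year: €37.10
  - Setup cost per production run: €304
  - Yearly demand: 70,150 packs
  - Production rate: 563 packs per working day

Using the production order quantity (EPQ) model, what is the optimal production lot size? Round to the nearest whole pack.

Daily demand d = 70,150/360 = 194.861; p = 563; 1 − d/p = 0.65389
EPQ = √(2DS / (H(1 − d/p)))
    = √(2 × 70,150 × 304 / (37.1 × 0.65389)) ≈ 1,325.95

1,326 packs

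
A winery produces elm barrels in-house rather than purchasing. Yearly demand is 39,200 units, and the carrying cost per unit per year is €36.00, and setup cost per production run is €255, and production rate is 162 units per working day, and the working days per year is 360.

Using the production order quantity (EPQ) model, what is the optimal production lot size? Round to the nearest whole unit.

1,301 units

Daily demand d = 39,200/360 = 108.889; p = 162; 1 − d/p = 0.32785
EPQ = √(2DS / (H(1 − d/p)))
    = √(2 × 39,200 × 255 / (36 × 0.32785)) ≈ 1,301.49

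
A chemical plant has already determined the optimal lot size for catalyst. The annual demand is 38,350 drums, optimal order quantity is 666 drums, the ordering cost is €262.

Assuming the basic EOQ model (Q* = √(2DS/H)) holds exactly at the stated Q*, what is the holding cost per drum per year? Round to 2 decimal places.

From Q* = √(2DS/H) ⇒ Q*² = 2DS/H.
H = 2DS / Q² = 2 × 38,350 × 262 / 666² = 45.3052

€45.31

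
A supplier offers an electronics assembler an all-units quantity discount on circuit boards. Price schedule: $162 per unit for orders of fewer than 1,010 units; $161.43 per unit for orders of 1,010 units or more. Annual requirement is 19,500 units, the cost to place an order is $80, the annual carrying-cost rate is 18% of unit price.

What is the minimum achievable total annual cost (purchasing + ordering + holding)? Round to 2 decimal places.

$3,164,103.54

H₁ = 18%×$162 = $29.1600;  H₂ = 18%×$161.43 = $29.0574
EOQ₁ = √(2×19,500×80/29.1600) = 327.10  (< 1,010, feasible at tier 1)
EOQ₂ = √(2×19,500×80/29.0574) = 327.68  (< 1,010 → use Q = 1,010 at tier-2 price)
TC(tier 1 (EOQ₁), Q≈327.1) = $3,168,538.30
TC(tier 2, Q≈1,010.0) = $3,164,103.54
Minimum at tier 2: $3,164,103.54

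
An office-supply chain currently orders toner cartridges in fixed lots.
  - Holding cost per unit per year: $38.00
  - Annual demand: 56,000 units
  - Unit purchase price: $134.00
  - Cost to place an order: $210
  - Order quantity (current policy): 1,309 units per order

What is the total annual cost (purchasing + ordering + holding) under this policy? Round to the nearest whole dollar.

Ordering: D/Q × S = 56,000/1,309 × $210 = $8,983.96
Holding:  Q/2 × H = 1,309/2 × $38 = $24,871.00
Purchase cost = D·C = 56,000 × 134 = $7,504,000.00
Total = $8,983.96 + $24,871.00 + $7,504,000.00 = $7,537,854.96

$7,537,855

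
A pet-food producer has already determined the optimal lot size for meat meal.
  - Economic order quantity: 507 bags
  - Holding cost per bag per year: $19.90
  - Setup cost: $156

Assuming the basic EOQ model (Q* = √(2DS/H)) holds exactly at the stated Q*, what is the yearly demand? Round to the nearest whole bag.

16,395 bags per year

From Q* = √(2DS/H) ⇒ Q*² = 2DS/H.
D = Q²H / (2S) = 507² × 19.9 / (2 × 156) = 16,395.11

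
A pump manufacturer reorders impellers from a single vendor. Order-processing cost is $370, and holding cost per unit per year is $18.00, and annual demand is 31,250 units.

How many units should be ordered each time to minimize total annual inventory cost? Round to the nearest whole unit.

EOQ = √(2DS/H) = √(2 × 31,250 × 370 / 18)
    = √(1,284,722.22) ≈ 1,133.46

1,133 units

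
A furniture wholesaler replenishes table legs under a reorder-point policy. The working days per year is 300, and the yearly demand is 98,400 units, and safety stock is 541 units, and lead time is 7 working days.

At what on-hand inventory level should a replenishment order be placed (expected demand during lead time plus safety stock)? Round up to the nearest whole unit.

Daily demand d = 98,400 / 300 = 328.000 units/day
Demand during lead time = 328.000 × 7 = 2,296.00
Reorder point = 2,296.00 + 541 = 2,837.00 → round up

2,837 units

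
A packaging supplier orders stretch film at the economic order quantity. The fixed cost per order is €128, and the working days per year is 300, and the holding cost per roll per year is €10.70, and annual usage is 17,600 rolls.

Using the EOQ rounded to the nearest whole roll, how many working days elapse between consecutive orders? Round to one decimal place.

11.1 days

Q* = √(2·D·S / H) = √(2·17,600·128 / 10.7) = √421,084.1 ≈ 648.91 → Q = 649 rolls
Days between orders = 300 / (D/Q) = 300 / 27.119 ≈ 11.062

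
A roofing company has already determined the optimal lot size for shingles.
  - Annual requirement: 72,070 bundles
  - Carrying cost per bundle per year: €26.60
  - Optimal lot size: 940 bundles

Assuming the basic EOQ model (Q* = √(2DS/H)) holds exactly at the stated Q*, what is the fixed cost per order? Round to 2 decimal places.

€163.06

From Q* = √(2DS/H) ⇒ Q*² = 2DS/H.
S = Q²H / (2D) = 940² × 26.6 / (2 × 72,070) = 163.0620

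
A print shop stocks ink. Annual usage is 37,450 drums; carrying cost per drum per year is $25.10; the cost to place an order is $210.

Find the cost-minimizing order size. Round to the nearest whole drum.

Optimal lot size Q* = (2 × 37,450 × $210 / $25.1)^½ ≈ 791.61

792 drums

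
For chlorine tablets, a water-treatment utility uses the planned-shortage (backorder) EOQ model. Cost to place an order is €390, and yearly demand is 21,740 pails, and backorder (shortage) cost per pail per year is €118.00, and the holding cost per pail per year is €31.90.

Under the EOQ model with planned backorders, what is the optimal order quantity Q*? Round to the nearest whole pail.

Q* = √(2DS/H) · √((H + b)/b)
   = √(2 × 21,740 × 390 / 31.9) · √((31.9 + 118) / 118)
   = 729.091 × 1.1271 ≈ 821.75

822 pails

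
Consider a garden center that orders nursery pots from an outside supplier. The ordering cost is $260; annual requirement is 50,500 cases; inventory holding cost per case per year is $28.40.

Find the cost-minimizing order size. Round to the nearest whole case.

962 cases

2DS/H = 2·50,500·260/28.4 = 924,647.89
EOQ = √924,647.89 ≈ 961.59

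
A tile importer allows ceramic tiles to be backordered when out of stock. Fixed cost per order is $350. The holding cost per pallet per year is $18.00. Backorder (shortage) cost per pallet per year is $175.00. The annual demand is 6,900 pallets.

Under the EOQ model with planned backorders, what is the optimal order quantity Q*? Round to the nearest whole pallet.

544 pallets

Q* = √(2DS/H) · √((H + b)/b)
   = √(2 × 6,900 × 350 / 18) · √((18 + 175) / 175)
   = 518.009 × 1.0502 ≈ 544.00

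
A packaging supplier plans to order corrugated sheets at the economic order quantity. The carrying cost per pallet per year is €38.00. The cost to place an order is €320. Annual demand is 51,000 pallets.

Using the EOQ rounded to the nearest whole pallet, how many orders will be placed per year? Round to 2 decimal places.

55.02 orders per year

Q* = √(2·D·S / H) = √(2·51,000·320 / 38) = √858,947.4 ≈ 926.79 → Q = 927
N = D/Q = 51,000/927 ≈ 55.016 orders/yr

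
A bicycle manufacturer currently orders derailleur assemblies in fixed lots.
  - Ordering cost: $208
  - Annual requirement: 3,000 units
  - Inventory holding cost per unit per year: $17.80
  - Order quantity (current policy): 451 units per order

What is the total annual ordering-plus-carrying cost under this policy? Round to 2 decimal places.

Annual ordering cost = (D/Q)·S = (3,000/451) × 208 = $1,383.59
Annual holding cost  = (Q/2)·H = (451/2) × 17.8 = $4,013.90
Total = $1,383.59 + $4,013.90 = $5,397.49

$5,397.49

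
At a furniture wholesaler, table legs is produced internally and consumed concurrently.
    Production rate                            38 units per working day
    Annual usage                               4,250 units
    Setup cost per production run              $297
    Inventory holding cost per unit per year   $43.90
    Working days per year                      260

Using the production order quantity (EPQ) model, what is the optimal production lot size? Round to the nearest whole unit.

Daily demand d = 4,250/260 = 16.346; p = 38; 1 − d/p = 0.56984
EPQ = √(2DS / (H(1 − d/p)))
    = √(2 × 4,250 × 297 / (43.9 × 0.56984)) ≈ 317.67

318 units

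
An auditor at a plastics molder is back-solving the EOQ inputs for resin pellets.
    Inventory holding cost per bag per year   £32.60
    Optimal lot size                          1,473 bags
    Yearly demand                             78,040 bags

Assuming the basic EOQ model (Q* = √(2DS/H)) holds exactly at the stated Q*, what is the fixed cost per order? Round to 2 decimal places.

Since Q* = (2DS/H)^½, squaring gives Q*²·H = 2DS.
S = Q²H / (2D) = 1,473² × 32.6 / (2 × 78,040) = 453.1853

£453.19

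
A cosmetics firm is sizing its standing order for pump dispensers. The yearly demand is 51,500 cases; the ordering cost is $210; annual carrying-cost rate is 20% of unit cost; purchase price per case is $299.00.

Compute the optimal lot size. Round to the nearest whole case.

601 cases

Carrying cost H = $299 × 20% = $59.8000/case/yr
Q* = √(2·D·S / H) = √(2·51,500·210 / 59.8) = √361,705.7 ≈ 601.42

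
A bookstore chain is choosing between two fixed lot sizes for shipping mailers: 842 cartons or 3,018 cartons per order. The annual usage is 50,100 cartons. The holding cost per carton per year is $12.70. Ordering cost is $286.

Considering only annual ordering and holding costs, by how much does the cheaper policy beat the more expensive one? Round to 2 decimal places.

$1,547.97

For each Q, cost = (D/Q)·S + (Q/2)·H.
TC(842) = (50,100/842)×286 + (842/2)×12.7 = $22,364.04
TC(3,018) = (50,100/3,018)×286 + (3,018/2)×12.7 = $23,912.01
Lots of 842 are cheaper by $1,547.97.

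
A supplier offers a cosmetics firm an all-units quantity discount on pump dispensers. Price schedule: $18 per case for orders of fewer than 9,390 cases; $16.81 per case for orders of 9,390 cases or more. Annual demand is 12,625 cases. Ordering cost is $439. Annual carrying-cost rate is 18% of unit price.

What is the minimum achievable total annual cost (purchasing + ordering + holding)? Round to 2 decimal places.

$227,022.62

H₁ = 18%×$18 = $3.2400;  H₂ = 18%×$16.81 = $3.0258
EOQ₁ = √(2×12,625×439/3.2400) = 1,849.65  (< 9,390, feasible at tier 1)
EOQ₂ = √(2×12,625×439/3.0258) = 1,914.00  (< 9,390 → use Q = 9,390 at tier-2 price)
TC(tier 1 (EOQ₁), Q≈1,849.7) = $233,242.88
TC(tier 2, Q≈9,390.0) = $227,022.62
Minimum at tier 2: $227,022.62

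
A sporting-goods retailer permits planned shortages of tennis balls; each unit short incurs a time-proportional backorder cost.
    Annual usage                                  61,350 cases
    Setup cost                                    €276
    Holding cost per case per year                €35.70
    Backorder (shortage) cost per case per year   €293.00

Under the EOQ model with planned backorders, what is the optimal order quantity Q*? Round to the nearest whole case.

1,032 cases

Q* = √(2DS/H) · √((H + b)/b)
   = √(2 × 61,350 × 276 / 35.7) · √((35.7 + 293) / 293)
   = 973.964 × 1.0592 ≈ 1,031.59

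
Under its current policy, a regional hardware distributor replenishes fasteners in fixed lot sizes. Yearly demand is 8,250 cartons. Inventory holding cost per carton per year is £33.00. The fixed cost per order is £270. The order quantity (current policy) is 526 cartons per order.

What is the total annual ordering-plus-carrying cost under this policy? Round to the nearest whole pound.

Orders/yr = 8,250/526 = 15.684; ordering cost = 15.684 × £270 = £4,234.79
Average inventory = 526/2 = 263; holding cost = 263 × £33 = £8,679.00
Total = £4,234.79 + £8,679.00 = £12,913.79

£12,914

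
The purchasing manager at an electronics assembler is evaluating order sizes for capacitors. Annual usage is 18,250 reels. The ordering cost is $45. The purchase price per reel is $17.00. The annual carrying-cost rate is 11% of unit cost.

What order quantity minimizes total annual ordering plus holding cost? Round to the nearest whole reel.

H = i·C = 0.11 × $17 = $1.8700 per reel-year
Optimal lot size Q* = (2 × 18,250 × $45 / $1.87)^½ ≈ 937.20

937 reels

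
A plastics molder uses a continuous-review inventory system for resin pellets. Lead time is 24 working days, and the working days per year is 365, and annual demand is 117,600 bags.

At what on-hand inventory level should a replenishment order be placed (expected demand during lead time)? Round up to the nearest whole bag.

7,733 bags

Daily demand d = 117,600 / 365 = 322.192 bags/day
Demand during lead time = 322.192 × 24 = 7,732.60
Reorder point = 7,732.60 → round up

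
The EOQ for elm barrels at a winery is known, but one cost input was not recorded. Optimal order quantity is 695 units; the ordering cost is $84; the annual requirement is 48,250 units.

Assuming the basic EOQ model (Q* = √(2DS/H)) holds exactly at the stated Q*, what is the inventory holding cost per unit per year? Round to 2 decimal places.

$16.78

EOQ relation: Q² = 2DS/H, so rearrange for the unknown.
H = 2DS / Q² = 2 × 48,250 × 84 / 695² = 16.7817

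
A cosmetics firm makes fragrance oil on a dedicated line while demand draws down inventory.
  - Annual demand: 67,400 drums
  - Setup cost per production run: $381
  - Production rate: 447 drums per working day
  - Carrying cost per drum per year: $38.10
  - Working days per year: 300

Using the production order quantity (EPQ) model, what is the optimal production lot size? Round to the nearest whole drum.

Daily demand d = 67,400/300 = 224.667; p = 447; 1 − d/p = 0.49739
EPQ = √(2DS / (H(1 − d/p)))
    = √(2 × 67,400 × 381 / (38.1 × 0.49739)) ≈ 1,646.25

1,646 drums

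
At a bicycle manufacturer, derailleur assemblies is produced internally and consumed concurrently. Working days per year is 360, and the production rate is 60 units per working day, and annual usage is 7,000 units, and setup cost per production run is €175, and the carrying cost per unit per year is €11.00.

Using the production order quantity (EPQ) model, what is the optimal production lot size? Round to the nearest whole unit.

Daily demand d = 7,000/360 = 19.444; p = 60; 1 − d/p = 0.67593
EPQ = √(2DS / (H(1 − d/p)))
    = √(2 × 7,000 × 175 / (11 × 0.67593)) ≈ 574.03

574 units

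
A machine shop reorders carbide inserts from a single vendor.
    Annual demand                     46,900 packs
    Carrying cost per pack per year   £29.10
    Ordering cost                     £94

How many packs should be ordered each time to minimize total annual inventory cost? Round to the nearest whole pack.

EOQ = √(2DS/H) = √(2 × 46,900 × 94 / 29.1)
    = √(302,996.56) ≈ 550.45

550 packs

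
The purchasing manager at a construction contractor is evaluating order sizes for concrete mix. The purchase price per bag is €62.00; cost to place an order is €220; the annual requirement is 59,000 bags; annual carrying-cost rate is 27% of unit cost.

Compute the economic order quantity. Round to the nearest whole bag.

H = i·C = 0.27 × €62 = €16.7400 per bag-year
Optimal lot size Q* = (2 × 59,000 × €220 / €16.74)^½ ≈ 1,245.30

1,245 bags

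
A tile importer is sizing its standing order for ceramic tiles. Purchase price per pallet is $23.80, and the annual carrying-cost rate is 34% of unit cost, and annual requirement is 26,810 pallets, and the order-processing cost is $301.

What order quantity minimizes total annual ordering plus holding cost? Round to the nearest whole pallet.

1,412 pallets

Holding cost per pallet per year: H = 34% × $23.8 = $8.0920
Optimal lot size Q* = (2 × 26,810 × $301 / $8.092)^½ ≈ 1,412.27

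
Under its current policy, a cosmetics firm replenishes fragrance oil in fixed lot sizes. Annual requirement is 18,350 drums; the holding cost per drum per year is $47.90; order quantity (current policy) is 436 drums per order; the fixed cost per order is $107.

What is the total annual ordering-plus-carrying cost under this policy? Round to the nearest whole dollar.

Annual ordering cost = (D/Q)·S = (18,350/436) × 107 = $4,503.33
Annual holding cost  = (Q/2)·H = (436/2) × 47.9 = $10,442.20
Total = $4,503.33 + $10,442.20 = $14,945.53

$14,946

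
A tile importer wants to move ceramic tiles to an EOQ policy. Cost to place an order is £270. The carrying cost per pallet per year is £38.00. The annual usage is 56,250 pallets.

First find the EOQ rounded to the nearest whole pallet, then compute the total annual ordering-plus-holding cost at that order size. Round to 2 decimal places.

Q* = √(2·D·S / H) = √(2·56,250·270 / 38) = √799,342.1 ≈ 894.06 → Q = 894 pallets
Annual ordering cost = (D/Q)·S = (56,250/894) × 270 = £16,988.26
Annual holding cost  = (Q/2)·H = (894/2) × 38 = £16,986.00
Total = £16,988.26 + £16,986.00 = £33,974.26

£33,974.26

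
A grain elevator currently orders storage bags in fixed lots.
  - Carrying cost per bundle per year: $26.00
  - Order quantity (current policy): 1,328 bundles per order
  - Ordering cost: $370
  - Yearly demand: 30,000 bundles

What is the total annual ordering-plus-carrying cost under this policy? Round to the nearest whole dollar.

Orders/yr = 30,000/1,328 = 22.590; ordering cost = 22.590 × $370 = $8,358.43
Average inventory = 1,328/2 = 664; holding cost = 664 × $26 = $17,264.00
Total = $8,358.43 + $17,264.00 = $25,622.43

$25,622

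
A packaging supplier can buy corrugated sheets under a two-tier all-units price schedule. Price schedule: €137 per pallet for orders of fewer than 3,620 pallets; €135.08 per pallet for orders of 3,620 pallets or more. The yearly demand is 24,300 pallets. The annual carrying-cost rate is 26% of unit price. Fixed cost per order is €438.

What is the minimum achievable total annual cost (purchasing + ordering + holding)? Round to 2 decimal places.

€3,348,952.81

H₁ = 26%×€137 = €35.6200;  H₂ = 26%×€135.08 = €35.1208
EOQ₁ = √(2×24,300×438/35.6200) = 773.05  (< 3,620, feasible at tier 1)
EOQ₂ = √(2×24,300×438/35.1208) = 778.53  (< 3,620 → use Q = 3,620 at tier-2 price)
TC(tier 1 (EOQ₁), Q≈773.1) = €3,356,636.08
TC(tier 2, Q≈3,620.0) = €3,348,952.81
Minimum at tier 2: €3,348,952.81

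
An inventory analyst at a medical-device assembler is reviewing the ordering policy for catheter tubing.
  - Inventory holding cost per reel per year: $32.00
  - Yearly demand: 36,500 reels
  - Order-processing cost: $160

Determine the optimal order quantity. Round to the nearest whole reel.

Optimal lot size Q* = (2 × 36,500 × $160 / $32)^½ ≈ 604.15

604 reels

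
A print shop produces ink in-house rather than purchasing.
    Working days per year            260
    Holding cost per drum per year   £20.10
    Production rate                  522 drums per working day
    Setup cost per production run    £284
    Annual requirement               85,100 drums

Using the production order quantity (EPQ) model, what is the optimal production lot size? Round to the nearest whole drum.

Daily demand d = 85,100/260 = 327.308; p = 522; 1 − d/p = 0.37297
EPQ = √(2DS / (H(1 − d/p)))
    = √(2 × 85,100 × 284 / (20.1 × 0.37297)) ≈ 2,539.23

2,539 drums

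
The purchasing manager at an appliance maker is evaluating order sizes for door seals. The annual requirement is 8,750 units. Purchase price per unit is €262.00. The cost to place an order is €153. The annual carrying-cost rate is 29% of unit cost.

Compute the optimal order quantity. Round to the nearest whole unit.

Holding cost per unit per year: H = 29% × €262 = €75.9800
Optimal lot size Q* = (2 × 8,750 × €153 / €75.98)^½ ≈ 187.72

188 units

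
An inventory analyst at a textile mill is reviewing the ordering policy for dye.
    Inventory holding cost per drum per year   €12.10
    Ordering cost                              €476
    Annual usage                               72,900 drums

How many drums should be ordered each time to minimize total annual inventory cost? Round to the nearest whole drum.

2,395 drums

Optimal lot size Q* = (2 × 72,900 × €476 / €12.1)^½ ≈ 2,394.91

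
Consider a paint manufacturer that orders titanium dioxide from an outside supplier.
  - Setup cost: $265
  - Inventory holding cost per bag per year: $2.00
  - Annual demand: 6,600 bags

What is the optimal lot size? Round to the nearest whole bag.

2DS/H = 2·6,600·265/2 = 1,749,000.00
EOQ = √1,749,000.00 ≈ 1,322.50

1,322 bags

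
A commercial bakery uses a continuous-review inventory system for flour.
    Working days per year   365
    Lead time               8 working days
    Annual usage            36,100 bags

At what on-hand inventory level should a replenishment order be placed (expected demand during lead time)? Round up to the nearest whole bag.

Daily demand d = 36,100 / 365 = 98.904 bags/day
Demand during lead time = 98.904 × 8 = 791.23
Reorder point = 791.23 → round up

792 bags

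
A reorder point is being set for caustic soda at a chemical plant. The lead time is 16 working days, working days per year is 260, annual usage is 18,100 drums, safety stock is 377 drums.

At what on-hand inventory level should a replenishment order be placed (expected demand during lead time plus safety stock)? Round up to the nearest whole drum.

Daily demand d = 18,100 / 260 = 69.615 drums/day
Demand during lead time = 69.615 × 16 = 1,113.85
Reorder point = 1,113.85 + 377 = 1,490.85 → round up

1,491 drums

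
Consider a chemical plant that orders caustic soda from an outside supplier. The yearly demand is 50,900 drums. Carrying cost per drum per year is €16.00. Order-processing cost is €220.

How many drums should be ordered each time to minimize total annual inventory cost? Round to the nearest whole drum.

2DS/H = 2·50,900·220/16 = 1,399,750.00
EOQ = √1,399,750.00 ≈ 1,183.11

1,183 drums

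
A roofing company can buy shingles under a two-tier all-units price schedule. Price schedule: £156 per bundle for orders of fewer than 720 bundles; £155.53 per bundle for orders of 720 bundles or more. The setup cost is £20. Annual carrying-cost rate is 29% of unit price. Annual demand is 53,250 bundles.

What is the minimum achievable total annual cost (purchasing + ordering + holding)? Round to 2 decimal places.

H₁ = 29%×£156 = £45.2400;  H₂ = 29%×£155.53 = £45.1037
EOQ₁ = √(2×53,250×20/45.2400) = 216.98  (< 720, feasible at tier 1)
EOQ₂ = √(2×53,250×20/45.1037) = 217.31  (< 720 → use Q = 720 at tier-2 price)
TC(tier 1 (EOQ₁), Q≈217.0) = £8,316,816.37
TC(tier 2, Q≈720.0) = £8,299,689.00
Minimum at tier 2: £8,299,689.00

£8,299,689.00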